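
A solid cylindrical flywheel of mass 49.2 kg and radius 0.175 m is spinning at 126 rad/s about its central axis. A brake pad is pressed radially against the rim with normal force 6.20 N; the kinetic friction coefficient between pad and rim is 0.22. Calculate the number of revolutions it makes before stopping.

I = ½MR² = (1/2)(49.2)(0.175)² = 0.7534 kg·m².
Friction force f = μN = (0.22)(6.20) = 1.364 N at the rim; torque magnitude τ = fR = 0.2387 N·m, opposing ω.
|α| = τ/I = 0.2387/0.7534 = 0.3168 rad/s² (deceleration).
ω² = ω₀² − 2|α|θ with ω = 0 ⇒ θ = ω₀²/(2|α|) = 25050 rad = 3987 rev.

≈ 3990 revolutions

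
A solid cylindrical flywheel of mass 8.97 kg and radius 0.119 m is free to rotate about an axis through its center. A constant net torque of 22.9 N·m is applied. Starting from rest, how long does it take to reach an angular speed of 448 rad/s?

I = ½MR² = (1/2)(8.97)(0.119)² = 0.06351 kg·m².
α = τ/I = 22.9/0.06351 = 360.6 rad/s².
ω = αt ⇒ t = ω/α = 448/360.6 = 1.243 s.

t ≈ 1.24 s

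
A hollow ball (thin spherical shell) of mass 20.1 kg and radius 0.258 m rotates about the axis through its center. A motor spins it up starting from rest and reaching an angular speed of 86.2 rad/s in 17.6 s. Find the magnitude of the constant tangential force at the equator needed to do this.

I = (2/3)MR² = (2/3)(20.1)(0.258)² = 0.8920 kg·m².
α = Δω/Δt = (86.2 − 0)/17.6 = 4.898 rad/s².
The required torque is τ = Iα = (0.8920)(4.898) = 4.369 N·m.
A tangential force at the equator gives τ = FR, so F = τ/R = 4.369/0.258 = 16.93 N.

F ≈ 16.9 N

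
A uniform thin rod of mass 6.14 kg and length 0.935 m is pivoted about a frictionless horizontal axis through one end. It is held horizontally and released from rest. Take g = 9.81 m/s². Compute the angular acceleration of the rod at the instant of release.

α ≈ 15.7 rad/s²

About the pivot, I = (1/3)ML² = (1/3)(6.14)(0.935)² = 1.789 kg·m².
The weight acts at the center, a distance L/2 = 0.4675 m from the pivot; τ = Mg(L/2) = 28.16 N·m.
α = τ/I = 28.16/1.789 = 15.74 rad/s².
(Equivalently α = (3g/(2L)) = 15.74 rad/s².)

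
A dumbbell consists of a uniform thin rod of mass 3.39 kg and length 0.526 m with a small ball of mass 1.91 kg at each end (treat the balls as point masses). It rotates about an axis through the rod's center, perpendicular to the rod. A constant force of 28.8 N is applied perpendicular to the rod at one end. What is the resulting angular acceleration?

α ≈ 22.1 rad/s²

I_rod = (1/12)ML² = (1/12)(3.39)(0.526)² = 0.07816 kg·m².
I_balls = 2·m·(L/2)² = 2(1.91)(0.2630)² = 0.2642 kg·m².
Total I = 0.3424 kg·m².
τ = F·(L/2) = (28.8)(0.263) = 7.574 N·m.
α = τ/I = 7.574/0.3424 = 22.12 rad/s².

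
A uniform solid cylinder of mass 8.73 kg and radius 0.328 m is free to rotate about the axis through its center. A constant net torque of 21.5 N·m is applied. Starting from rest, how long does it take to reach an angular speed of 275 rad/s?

t ≈ 6.01 s

I = ½MR² = (1/2)(8.73)(0.328)² = 0.4696 kg·m².
α = τ/I = 21.5/0.4696 = 45.78 rad/s².
ω = αt ⇒ t = ω/α = 275/45.78 = 6.007 s.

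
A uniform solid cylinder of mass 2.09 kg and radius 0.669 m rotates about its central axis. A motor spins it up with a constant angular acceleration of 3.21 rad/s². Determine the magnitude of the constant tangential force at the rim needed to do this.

F ≈ 2.24 N

I = ½MR² = (1/2)(2.09)(0.669)² = 0.4677 kg·m².
The required torque is τ = Iα = (0.4677)(3.210) = 1.501 N·m.
A tangential force at the rim gives τ = FR, so F = τ/R = 1.501/0.669 = 2.244 N.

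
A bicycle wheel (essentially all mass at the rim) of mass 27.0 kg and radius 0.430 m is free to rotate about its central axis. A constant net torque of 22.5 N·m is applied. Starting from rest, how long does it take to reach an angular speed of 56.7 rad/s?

t ≈ 12.6 s

I = MR² = (27.0)(0.430)² = 4.992 kg·m².
α = τ/I = 22.5/4.992 = 4.507 rad/s².
ω = αt ⇒ t = ω/α = 56.7/4.507 = 12.58 s.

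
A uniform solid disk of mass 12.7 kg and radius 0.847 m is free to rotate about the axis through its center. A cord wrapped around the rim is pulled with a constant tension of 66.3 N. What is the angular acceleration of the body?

I = ½MR² = (1/2)(12.7)(0.847)² = 4.556 kg·m².
τ = F R = (66.3)(0.847) = 56.16 N·m.
Newton's second law for rotation, τ = Iα, gives α = τ/I = 56.16/4.556 = 12.33 rad/s².

α ≈ 12.3 rad/s²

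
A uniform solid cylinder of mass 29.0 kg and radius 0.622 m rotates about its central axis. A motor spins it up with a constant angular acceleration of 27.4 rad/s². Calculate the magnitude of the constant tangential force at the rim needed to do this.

I = ½MR² = (1/2)(29.0)(0.622)² = 5.610 kg·m².
The required torque is τ = Iα = (5.610)(27.40) = 153.7 N·m.
A tangential force at the rim gives τ = FR, so F = τ/R = 153.7/0.622 = 247.1 N.

F ≈ 247 N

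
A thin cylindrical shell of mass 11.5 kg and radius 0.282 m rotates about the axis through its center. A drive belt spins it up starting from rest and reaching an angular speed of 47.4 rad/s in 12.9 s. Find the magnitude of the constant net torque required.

τ ≈ 3.36 N·m

I = MR² = (11.5)(0.282)² = 0.9145 kg·m².
α = Δω/Δt = (47.4 − 0)/12.9 = 3.674 rad/s².
τ = Iα = (0.9145)(3.674) = 3.360 N·m.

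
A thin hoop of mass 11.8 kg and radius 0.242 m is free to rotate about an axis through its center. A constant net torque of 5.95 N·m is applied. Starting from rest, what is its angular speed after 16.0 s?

I = MR² = (11.8)(0.242)² = 0.6911 kg·m².
α = τ/I = 5.95/0.6911 = 8.610 rad/s².
ω = ω₀ + αt = 0 + (8.610)(16.0) = 137.8 rad/s.

ω ≈ 138 rad/s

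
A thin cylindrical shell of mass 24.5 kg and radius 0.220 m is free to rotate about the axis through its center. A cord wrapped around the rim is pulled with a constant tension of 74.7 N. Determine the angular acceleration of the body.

α ≈ 13.9 rad/s²

I = MR² = (24.5)(0.220)² = 1.186 kg·m².
τ = F R = (74.7)(0.220) = 16.43 N·m.
Newton's second law for rotation, τ = Iα, gives α = τ/I = 16.43/1.186 = 13.86 rad/s².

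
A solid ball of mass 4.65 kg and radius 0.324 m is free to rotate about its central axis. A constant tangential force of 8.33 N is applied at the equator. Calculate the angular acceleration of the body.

α ≈ 13.8 rad/s²

I = (2/5)MR² = (2/5)(4.65)(0.324)² = 0.1953 kg·m².
τ = F R = (8.33)(0.324) = 2.699 N·m.
From τ = Iα: α = 2.699/0.1953 = 13.82 rad/s².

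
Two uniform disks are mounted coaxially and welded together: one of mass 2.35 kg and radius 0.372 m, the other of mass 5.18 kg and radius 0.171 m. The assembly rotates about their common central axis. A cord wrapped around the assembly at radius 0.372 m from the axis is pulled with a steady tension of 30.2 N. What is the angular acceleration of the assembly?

α ≈ 47.1 rad/s²

I = ½M₁R₁² + ½M₂R₂² = ½(2.35)(0.372)² + ½(5.18)(0.171)² = 0.2383 kg·m².
τ = F r = (30.2)(0.372) = 11.23 N·m.
α = τ/I = 11.23/0.2383 = 47.14 rad/s².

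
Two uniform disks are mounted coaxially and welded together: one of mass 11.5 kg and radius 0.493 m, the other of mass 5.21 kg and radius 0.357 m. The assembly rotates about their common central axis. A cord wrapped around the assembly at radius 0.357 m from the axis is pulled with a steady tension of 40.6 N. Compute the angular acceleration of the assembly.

α ≈ 8.38 rad/s²

I = ½M₁R₁² + ½M₂R₂² = ½(11.5)(0.493)² + ½(5.21)(0.357)² = 1.730 kg·m².
τ = F r = (40.6)(0.357) = 14.49 N·m.
α = τ/I = 14.49/1.730 = 8.380 rad/s².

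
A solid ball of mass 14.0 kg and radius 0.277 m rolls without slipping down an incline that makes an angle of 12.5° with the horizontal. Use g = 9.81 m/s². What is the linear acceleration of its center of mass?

Translation along the incline: Mg sinθ − f = Ma.
Rotation about the center: fR = Iα with I = (2/5)MR². No-slip gives a = αR, so f = (I/R²)a = (2/5)M a.
Substituting: Mg sinθ = (1 + 0.4000)Ma, so a = g sinθ/(1 + 0.4000) = (9.81) sin 12.5° / 1.400 = 1.517 m/s².

a ≈ 1.52 m/s²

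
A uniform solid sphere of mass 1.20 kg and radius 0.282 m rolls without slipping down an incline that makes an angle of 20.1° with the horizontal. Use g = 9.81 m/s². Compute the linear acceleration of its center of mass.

Translation along the incline: Mg sinθ − f = Ma.
Rotation about the center: fR = Iα with I = (2/5)MR². No-slip gives a = αR, so f = (I/R²)a = (2/5)M a.
Substituting: Mg sinθ = (1 + 0.4000)Ma, so a = g sinθ/(1 + 0.4000) = (9.81) sin 20.1° / 1.400 = 2.408 m/s².

a ≈ 2.41 m/s²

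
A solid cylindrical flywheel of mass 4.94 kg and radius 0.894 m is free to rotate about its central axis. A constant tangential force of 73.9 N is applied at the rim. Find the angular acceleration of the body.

I = ½MR² = (1/2)(4.94)(0.894)² = 1.974 kg·m².
τ = F R = (73.9)(0.894) = 66.07 N·m.
Newton's second law for rotation, τ = Iα, gives α = τ/I = 66.07/1.974 = 33.47 rad/s².

α ≈ 33.5 rad/s²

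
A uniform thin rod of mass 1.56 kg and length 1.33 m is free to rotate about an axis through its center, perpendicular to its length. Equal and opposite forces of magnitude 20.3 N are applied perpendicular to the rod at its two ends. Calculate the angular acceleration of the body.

I = (1/12)ML² = (1/12)(1.56)(1.33)² = 0.2300 kg·m².
The couple gives τ = F·(L/2) + F·(L/2) = F L = (20.3)(1.33) = 27.00 N·m.
Newton's second law for rotation, τ = Iα, gives α = τ/I = 27.00/0.2300 = 117.4 rad/s².

α ≈ 117 rad/s²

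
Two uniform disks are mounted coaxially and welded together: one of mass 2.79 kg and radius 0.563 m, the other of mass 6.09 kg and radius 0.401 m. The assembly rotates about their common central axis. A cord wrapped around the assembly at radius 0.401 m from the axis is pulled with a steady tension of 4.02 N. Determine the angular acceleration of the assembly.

α ≈ 1.73 rad/s²

I = ½M₁R₁² + ½M₂R₂² = ½(2.79)(0.563)² + ½(6.09)(0.401)² = 0.9318 kg·m².
τ = F r = (4.02)(0.401) = 1.612 N·m.
α = τ/I = 1.612/0.9318 = 1.730 rad/s².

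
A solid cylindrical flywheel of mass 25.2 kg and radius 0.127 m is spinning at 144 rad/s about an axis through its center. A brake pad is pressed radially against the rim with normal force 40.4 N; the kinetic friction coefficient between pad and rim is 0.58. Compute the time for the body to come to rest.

t ≈ 9.83 s

I = ½MR² = (1/2)(25.2)(0.127)² = 0.2032 kg·m².
Friction force f = μN = (0.58)(40.4) = 23.43 N at the rim; torque magnitude τ = fR = 2.976 N·m, opposing ω.
|α| = τ/I = 2.976/0.2032 = 14.64 rad/s² (deceleration).
0 = ω₀ − |α|t ⇒ t = ω₀/|α| = 144/14.64 = 9.834 s.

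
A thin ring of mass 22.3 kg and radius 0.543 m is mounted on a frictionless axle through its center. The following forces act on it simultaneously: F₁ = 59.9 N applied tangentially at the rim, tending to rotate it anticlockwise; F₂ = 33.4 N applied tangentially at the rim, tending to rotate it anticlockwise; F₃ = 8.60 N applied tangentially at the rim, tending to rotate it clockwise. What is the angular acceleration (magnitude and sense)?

I = MR² = (22.3)(0.543)² = 6.575 kg·m².
Taking anticlockwise as positive: τ₁ = +(59.9)(0.543) = +32.53 N·m; τ₂ = +(33.4)(0.543) = +18.14 N·m; τ₃ = −(8.60)(0.543) = −4.670 N·m.
Net torque τ = 45.99 N·m.
α = τ/I = 45.99/6.575 = 6.995 rad/s².

α ≈ 6.99 rad/s², anticlockwise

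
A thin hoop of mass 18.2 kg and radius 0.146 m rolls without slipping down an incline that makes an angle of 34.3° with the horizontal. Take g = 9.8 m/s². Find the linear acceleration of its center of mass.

a ≈ 2.76 m/s²

Translation along the incline: Mg sinθ − f = Ma.
Rotation about the center: fR = Iα with I = MR². No-slip gives a = αR, so f = (I/R²)a = M a.
Substituting: Mg sinθ = (1 + 1.000)Ma, so a = g sinθ/(1 + 1.000) = (9.8) sin 34.3° / 2.000 = 2.761 m/s².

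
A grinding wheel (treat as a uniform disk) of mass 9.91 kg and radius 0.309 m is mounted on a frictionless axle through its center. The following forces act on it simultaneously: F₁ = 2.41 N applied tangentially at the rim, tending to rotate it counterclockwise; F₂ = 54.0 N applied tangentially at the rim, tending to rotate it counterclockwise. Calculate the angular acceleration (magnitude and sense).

α ≈ 36.8 rad/s², counterclockwise

I = ½MR² = (1/2)(9.91)(0.309)² = 0.4731 kg·m².
Taking counterclockwise as positive: τ₁ = +(2.41)(0.309) = +0.7447 N·m; τ₂ = +(54.0)(0.309) = +16.69 N·m.
Net torque τ = 17.43 N·m.
α = τ/I = 17.43/0.4731 = 36.84 rad/s².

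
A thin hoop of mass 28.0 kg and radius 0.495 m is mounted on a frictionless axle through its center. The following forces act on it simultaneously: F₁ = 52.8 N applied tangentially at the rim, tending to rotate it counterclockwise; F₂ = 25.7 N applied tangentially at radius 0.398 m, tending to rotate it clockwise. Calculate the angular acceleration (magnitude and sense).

I = MR² = (28.0)(0.495)² = 6.861 kg·m².
Taking counterclockwise as positive: τ₁ = +(52.8)(0.495) = +26.14 N·m; τ₂ = −(25.7)(0.398) = −10.23 N·m.
Net torque τ = 15.91 N·m.
α = τ/I = 15.91/6.861 = 2.319 rad/s².

α ≈ 2.32 rad/s², counterclockwise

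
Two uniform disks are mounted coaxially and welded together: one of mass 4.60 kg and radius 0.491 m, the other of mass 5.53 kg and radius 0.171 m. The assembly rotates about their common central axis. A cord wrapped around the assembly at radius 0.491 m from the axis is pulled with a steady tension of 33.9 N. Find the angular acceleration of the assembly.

I = ½M₁R₁² + ½M₂R₂² = ½(4.60)(0.491)² + ½(5.53)(0.171)² = 0.6353 kg·m².
τ = F r = (33.9)(0.491) = 16.64 N·m.
α = τ/I = 16.64/0.6353 = 26.20 rad/s².

α ≈ 26.2 rad/s²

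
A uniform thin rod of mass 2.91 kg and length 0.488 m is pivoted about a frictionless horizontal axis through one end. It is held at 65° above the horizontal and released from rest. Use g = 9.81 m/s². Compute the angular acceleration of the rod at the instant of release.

About the pivot, I = (1/3)ML² = (1/3)(2.91)(0.488)² = 0.2310 kg·m².
The weight acts at the center, a distance L/2 = 0.2440 m from the pivot; τ = Mg(L/2) cos 65° = 2.944 N·m.
α = τ/I = 2.944/0.2310 = 12.74 rad/s².

α ≈ 12.7 rad/s²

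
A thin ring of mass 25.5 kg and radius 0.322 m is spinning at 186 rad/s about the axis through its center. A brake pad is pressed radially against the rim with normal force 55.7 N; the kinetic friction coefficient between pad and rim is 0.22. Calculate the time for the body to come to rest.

I = MR² = (25.5)(0.322)² = 2.644 kg·m².
Friction force f = μN = (0.22)(55.7) = 12.25 N at the rim; torque magnitude τ = fR = 3.946 N·m, opposing ω.
|α| = τ/I = 3.946/2.644 = 1.492 rad/s² (deceleration).
0 = ω₀ − |α|t ⇒ t = ω₀/|α| = 186/1.492 = 124.6 s.

t ≈ 125 s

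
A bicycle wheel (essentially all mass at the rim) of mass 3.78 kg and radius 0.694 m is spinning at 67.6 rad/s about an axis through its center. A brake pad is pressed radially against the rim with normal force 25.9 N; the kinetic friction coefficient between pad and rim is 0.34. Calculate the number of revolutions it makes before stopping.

I = MR² = (3.78)(0.694)² = 1.821 kg·m².
Friction force f = μN = (0.34)(25.9) = 8.806 N at the rim; torque magnitude τ = fR = 6.111 N·m, opposing ω.
|α| = τ/I = 6.111/1.821 = 3.357 rad/s² (deceleration).
ω² = ω₀² − 2|α|θ with ω = 0 ⇒ θ = ω₀²/(2|α|) = 680.7 rad = 108.3 rev.

≈ 108 revolutions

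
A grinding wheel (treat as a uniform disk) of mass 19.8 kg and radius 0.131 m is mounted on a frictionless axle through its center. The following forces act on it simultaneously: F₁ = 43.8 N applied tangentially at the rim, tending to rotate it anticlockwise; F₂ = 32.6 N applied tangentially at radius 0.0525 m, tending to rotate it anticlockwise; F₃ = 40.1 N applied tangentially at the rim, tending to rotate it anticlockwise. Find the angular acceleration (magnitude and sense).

I = ½MR² = (1/2)(19.8)(0.131)² = 0.1699 kg·m².
Taking anticlockwise as positive: τ₁ = +(43.8)(0.131) = +5.738 N·m; τ₂ = +(32.6)(0.0525) = +1.712 N·m; τ₃ = +(40.1)(0.131) = +5.253 N·m.
Net torque τ = 12.70 N·m.
α = τ/I = 12.70/0.1699 = 74.77 rad/s².

α ≈ 74.8 rad/s², anticlockwise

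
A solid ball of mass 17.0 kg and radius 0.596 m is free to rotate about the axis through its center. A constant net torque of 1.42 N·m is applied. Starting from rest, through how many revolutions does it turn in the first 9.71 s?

≈ 4.41 revolutions

I = (2/5)MR² = (2/5)(17.0)(0.596)² = 2.415 kg·m².
α = τ/I = 1.42/2.415 = 0.5879 rad/s².
θ = ½αt² = ½(0.5879)(9.71)² = 27.71 rad.
Revolutions = θ/(2π) = 4.411.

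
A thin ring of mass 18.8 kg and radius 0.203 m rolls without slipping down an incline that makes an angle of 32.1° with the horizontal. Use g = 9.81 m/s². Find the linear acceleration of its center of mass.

a ≈ 2.61 m/s²

Translation along the incline: Mg sinθ − f = Ma.
Rotation about the center: fR = Iα with I = MR². No-slip gives a = αR, so f = (I/R²)a = M a.
Substituting: Mg sinθ = (1 + 1.000)Ma, so a = g sinθ/(1 + 1.000) = (9.81) sin 32.1° / 2.000 = 2.607 m/s².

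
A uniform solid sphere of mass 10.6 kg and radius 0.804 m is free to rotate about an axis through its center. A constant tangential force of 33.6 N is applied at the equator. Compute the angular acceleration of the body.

α ≈ 9.86 rad/s²

I = (2/5)MR² = (2/5)(10.6)(0.804)² = 2.741 kg·m².
τ = F R = (33.6)(0.804) = 27.01 N·m.
Newton's second law for rotation, τ = Iα, gives α = τ/I = 27.01/2.741 = 9.856 rad/s².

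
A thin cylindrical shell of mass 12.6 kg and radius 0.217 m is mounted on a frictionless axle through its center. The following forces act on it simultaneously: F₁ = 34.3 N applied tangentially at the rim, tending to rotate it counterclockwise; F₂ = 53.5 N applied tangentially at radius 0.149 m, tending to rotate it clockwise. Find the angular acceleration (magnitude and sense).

α ≈ 0.891 rad/s², clockwise

I = MR² = (12.6)(0.217)² = 0.5933 kg·m².
Taking counterclockwise as positive: τ₁ = +(34.3)(0.217) = +7.443 N·m; τ₂ = −(53.5)(0.149) = −7.971 N·m.
Net torque τ = -0.5284 N·m.
α = τ/I = -0.5284/0.5933 = -0.8906 rad/s².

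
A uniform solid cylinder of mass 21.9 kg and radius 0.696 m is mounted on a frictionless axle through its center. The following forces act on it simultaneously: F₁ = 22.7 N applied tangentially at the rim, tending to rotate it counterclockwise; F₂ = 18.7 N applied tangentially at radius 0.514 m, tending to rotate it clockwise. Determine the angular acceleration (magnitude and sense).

I = ½MR² = (1/2)(21.9)(0.696)² = 5.304 kg·m².
Taking counterclockwise as positive: τ₁ = +(22.7)(0.696) = +15.80 N·m; τ₂ = −(18.7)(0.514) = −9.612 N·m.
Net torque τ = 6.187 N·m.
α = τ/I = 6.187/5.304 = 1.166 rad/s².

α ≈ 1.17 rad/s², counterclockwise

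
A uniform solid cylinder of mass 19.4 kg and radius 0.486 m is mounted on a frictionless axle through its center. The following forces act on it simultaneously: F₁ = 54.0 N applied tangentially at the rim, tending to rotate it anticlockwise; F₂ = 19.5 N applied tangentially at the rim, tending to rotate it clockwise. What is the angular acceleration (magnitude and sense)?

α ≈ 7.32 rad/s², anticlockwise

I = ½MR² = (1/2)(19.4)(0.486)² = 2.291 kg·m².
Taking anticlockwise as positive: τ₁ = +(54.0)(0.486) = +26.24 N·m; τ₂ = −(19.5)(0.486) = −9.477 N·m.
Net torque τ = 16.77 N·m.
α = τ/I = 16.77/2.291 = 7.318 rad/s².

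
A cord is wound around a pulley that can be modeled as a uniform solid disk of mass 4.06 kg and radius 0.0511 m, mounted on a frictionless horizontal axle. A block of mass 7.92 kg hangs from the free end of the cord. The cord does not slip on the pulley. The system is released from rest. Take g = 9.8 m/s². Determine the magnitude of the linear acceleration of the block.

a ≈ 7.80 m/s²

I = ½MR² = (1/2)(4.06)(0.0511)² = 0.005301 kg·m².
Block: mg − T = ma. Pulley: TR = Iα. No-slip: a = αR, so T = (I/R²)a = 2.030·a.
Then mg = (m + 2.030)a, so a = (7.92)(9.8)/(7.92 + 2.030) = 7.801 m/s².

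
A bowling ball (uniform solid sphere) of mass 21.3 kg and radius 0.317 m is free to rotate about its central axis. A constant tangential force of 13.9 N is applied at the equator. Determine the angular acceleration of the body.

I = (2/5)MR² = (2/5)(21.3)(0.317)² = 0.8562 kg·m².
τ = F R = (13.9)(0.317) = 4.406 N·m.
From τ = Iα: α = 4.406/0.8562 = 5.147 rad/s².

α ≈ 5.15 rad/s²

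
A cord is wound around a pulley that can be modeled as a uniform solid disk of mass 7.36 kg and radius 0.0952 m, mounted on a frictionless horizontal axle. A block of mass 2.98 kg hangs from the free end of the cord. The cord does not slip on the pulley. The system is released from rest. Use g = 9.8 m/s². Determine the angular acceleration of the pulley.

I = ½MR² = (1/2)(7.36)(0.0952)² = 0.03335 kg·m².
Block: mg − T = ma. Pulley: TR = Iα. No-slip: a = αR, so T = (I/R²)a = 3.680·a.
Then mg = (m + 3.680)a, so a = (2.98)(9.8)/(2.98 + 3.680) = 4.385 m/s².
α = a/R = 4.385/0.0952 = 46.06 rad/s².

α ≈ 46.1 rad/s²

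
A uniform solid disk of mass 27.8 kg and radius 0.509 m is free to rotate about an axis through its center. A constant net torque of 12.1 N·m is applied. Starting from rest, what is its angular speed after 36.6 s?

I = ½MR² = (1/2)(27.8)(0.509)² = 3.601 kg·m².
α = τ/I = 12.1/3.601 = 3.360 rad/s².
ω = ω₀ + αt = 0 + (3.360)(36.6) = 123.0 rad/s.

ω ≈ 123 rad/s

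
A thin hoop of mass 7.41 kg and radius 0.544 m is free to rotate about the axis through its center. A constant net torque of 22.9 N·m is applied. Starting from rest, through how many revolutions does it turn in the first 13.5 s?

I = MR² = (7.41)(0.544)² = 2.193 kg·m².
α = τ/I = 22.9/2.193 = 10.44 rad/s².
θ = ½αt² = ½(10.44)(13.5)² = 951.6 rad.
Revolutions = θ/(2π) = 151.5.

≈ 151 revolutions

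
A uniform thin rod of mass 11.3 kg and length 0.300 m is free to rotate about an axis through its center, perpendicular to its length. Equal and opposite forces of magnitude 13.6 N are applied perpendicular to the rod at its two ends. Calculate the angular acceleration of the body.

I = (1/12)ML² = (1/12)(11.3)(0.300)² = 0.08475 kg·m².
The couple gives τ = F·(L/2) + F·(L/2) = F L = (13.6)(0.300) = 4.080 N·m.
From τ = Iα: α = 4.080/0.08475 = 48.14 rad/s².

α ≈ 48.1 rad/s²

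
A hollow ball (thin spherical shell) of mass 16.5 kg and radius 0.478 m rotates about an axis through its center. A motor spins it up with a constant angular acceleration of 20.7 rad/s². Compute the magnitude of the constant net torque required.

τ ≈ 52.0 N·m

I = (2/3)MR² = (2/3)(16.5)(0.478)² = 2.513 kg·m².
τ = Iα = (2.513)(20.70) = 52.03 N·m.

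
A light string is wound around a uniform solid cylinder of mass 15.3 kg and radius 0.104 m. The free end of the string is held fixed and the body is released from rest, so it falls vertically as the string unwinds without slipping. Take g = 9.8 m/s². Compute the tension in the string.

Translation: Mg − T = Ma. Rotation about the center: TR = Iα with I = ½MR².
With a = αR: T = (I/R²)a = (1/2)M a, so Mg = (1 + 0.5000)Ma.
a = g/(1 + 0.5000) = 9.8/1.500 = 6.533 m/s².
T = 0.5000·M·a = (0.5000)(15.3)(6.533) = 49.98 N.

T ≈ 50.0 N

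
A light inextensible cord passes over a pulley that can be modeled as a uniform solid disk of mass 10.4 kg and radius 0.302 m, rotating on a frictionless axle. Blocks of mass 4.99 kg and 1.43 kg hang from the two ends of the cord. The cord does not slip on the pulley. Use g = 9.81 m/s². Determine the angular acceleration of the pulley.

I = ½MR² = (1/2)(10.4)(0.302)² = 0.4743 kg·m².
Heavier block: m₁g − T₁ = m₁a. Lighter block: T₂ − m₂g = m₂a.
Pulley: (T₁ − T₂)R = Iα = I(a/R), so T₁ − T₂ = (I/R²)a = (1/2)M_p a = 5.200·a.
Adding the three: (m₁ − m₂)g = (m₁ + m₂ + 5.200)a, so a = (4.99 − 1.43)(9.81)/(4.99 + 1.43 + 5.200) = 3.005 m/s².
α = a/R = 3.005/0.302 = 9.952 rad/s².

α ≈ 9.95 rad/s²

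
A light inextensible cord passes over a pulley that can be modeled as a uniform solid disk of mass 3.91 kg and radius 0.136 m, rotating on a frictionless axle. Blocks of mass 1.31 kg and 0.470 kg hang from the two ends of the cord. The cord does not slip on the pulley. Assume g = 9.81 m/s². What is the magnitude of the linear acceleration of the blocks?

I = ½MR² = (1/2)(3.91)(0.136)² = 0.03616 kg·m².
Heavier block: m₁g − T₁ = m₁a. Lighter block: T₂ − m₂g = m₂a.
Pulley: (T₁ − T₂)R = Iα = I(a/R), so T₁ − T₂ = (I/R²)a = (1/2)M_p a = 1.955·a.
Adding the three: (m₁ − m₂)g = (m₁ + m₂ + 1.955)a, so a = (1.31 − 0.470)(9.81)/(1.31 + 0.470 + 1.955) = 2.206 m/s².

a ≈ 2.21 m/s²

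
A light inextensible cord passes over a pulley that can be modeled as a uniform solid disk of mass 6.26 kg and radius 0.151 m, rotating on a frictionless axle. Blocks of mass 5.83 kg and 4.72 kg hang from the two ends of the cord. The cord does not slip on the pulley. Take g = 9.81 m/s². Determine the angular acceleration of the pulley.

α ≈ 5.27 rad/s²

I = ½MR² = (1/2)(6.26)(0.151)² = 0.07137 kg·m².
Heavier block: m₁g − T₁ = m₁a. Lighter block: T₂ − m₂g = m₂a.
Pulley: (T₁ − T₂)R = Iα = I(a/R), so T₁ − T₂ = (I/R²)a = (1/2)M_p a = 3.130·a.
Adding the three: (m₁ − m₂)g = (m₁ + m₂ + 3.130)a, so a = (5.83 − 4.72)(9.81)/(5.83 + 4.72 + 3.130) = 0.7960 m/s².
α = a/R = 0.7960/0.151 = 5.271 rad/s².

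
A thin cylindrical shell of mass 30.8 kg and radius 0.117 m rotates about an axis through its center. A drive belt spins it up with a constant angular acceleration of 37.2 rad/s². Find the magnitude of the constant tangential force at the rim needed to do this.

F ≈ 134 N

I = MR² = (30.8)(0.117)² = 0.4216 kg·m².
The required torque is τ = Iα = (0.4216)(37.20) = 15.68 N·m.
A tangential force at the rim gives τ = FR, so F = τ/R = 15.68/0.117 = 134.1 N.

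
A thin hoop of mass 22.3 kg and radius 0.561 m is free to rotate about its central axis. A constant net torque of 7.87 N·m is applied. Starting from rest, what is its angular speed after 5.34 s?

I = MR² = (22.3)(0.561)² = 7.018 kg·m².
α = τ/I = 7.87/7.018 = 1.121 rad/s².
ω = ω₀ + αt = 0 + (1.121)(5.34) = 5.988 rad/s.

ω ≈ 5.99 rad/s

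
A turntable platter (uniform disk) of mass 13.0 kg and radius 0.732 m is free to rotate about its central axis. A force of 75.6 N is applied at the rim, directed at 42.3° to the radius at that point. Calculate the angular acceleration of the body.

I = ½MR² = (1/2)(13.0)(0.732)² = 3.483 kg·m².
Only the tangential component produces torque: τ = F R sinθ = (75.6)(0.732) sin 42.3° = 37.24 N·m.
From τ = Iα: α = 37.24/3.483 = 10.69 rad/s².

α ≈ 10.7 rad/s²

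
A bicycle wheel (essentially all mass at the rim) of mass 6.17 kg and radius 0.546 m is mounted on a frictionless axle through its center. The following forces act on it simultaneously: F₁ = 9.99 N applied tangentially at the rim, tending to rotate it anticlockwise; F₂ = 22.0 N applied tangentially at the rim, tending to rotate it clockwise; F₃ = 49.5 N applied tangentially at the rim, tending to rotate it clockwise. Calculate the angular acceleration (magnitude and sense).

α ≈ 18.3 rad/s², clockwise

I = MR² = (6.17)(0.546)² = 1.839 kg·m².
Taking anticlockwise as positive: τ₁ = +(9.99)(0.546) = +5.455 N·m; τ₂ = −(22.0)(0.546) = −12.01 N·m; τ₃ = −(49.5)(0.546) = −27.03 N·m.
Net torque τ = -33.58 N·m.
α = τ/I = -33.58/1.839 = -18.26 rad/s².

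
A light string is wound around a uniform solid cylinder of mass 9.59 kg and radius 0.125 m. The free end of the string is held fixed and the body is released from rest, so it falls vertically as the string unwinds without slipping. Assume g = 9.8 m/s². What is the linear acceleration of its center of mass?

Translation: Mg − T = Ma. Rotation about the center: TR = Iα with I = ½MR².
With a = αR: T = (I/R²)a = (1/2)M a, so Mg = (1 + 0.5000)Ma.
a = g/(1 + 0.5000) = 9.8/1.500 = 6.533 m/s².

a ≈ 6.53 m/s²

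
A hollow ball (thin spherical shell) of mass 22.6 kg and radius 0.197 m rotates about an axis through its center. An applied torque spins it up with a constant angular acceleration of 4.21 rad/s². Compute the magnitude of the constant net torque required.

I = (2/3)MR² = (2/3)(22.6)(0.197)² = 0.5847 kg·m².
τ = Iα = (0.5847)(4.210) = 2.462 N·m.

τ ≈ 2.46 N·m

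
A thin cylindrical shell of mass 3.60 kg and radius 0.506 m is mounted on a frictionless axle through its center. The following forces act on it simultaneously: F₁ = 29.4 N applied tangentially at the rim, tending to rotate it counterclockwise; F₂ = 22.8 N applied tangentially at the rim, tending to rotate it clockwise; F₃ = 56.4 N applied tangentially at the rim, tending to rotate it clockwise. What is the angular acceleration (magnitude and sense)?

I = MR² = (3.60)(0.506)² = 0.9217 kg·m².
Taking counterclockwise as positive: τ₁ = +(29.4)(0.506) = +14.88 N·m; τ₂ = −(22.8)(0.506) = −11.54 N·m; τ₃ = −(56.4)(0.506) = −28.54 N·m.
Net torque τ = -25.20 N·m.
α = τ/I = -25.20/0.9217 = -27.34 rad/s².

α ≈ 27.3 rad/s², clockwise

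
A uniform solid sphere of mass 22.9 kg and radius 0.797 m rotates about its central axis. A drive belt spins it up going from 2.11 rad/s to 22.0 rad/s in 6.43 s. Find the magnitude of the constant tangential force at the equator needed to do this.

I = (2/5)MR² = (2/5)(22.9)(0.797)² = 5.819 kg·m².
α = Δω/Δt = (22.0 − 2.11)/6.43 = 3.093 rad/s².
The required torque is τ = Iα = (5.819)(3.093) = 18.00 N·m.
A tangential force at the equator gives τ = FR, so F = τ/R = 18.00/0.797 = 22.58 N.

F ≈ 22.6 N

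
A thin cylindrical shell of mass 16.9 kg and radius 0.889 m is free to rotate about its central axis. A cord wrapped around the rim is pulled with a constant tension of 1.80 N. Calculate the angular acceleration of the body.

I = MR² = (16.9)(0.889)² = 13.36 kg·m².
τ = F R = (1.80)(0.889) = 1.600 N·m.
From τ = Iα: α = 1.600/13.36 = 0.1198 rad/s².

α ≈ 0.120 rad/s²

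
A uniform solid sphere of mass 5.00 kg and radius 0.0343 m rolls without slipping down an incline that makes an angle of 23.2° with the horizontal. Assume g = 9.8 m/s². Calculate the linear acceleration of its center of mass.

a ≈ 2.76 m/s²

Translation along the incline: Mg sinθ − f = Ma.
Rotation about the center: fR = Iα with I = (2/5)MR². No-slip gives a = αR, so f = (I/R²)a = (2/5)M a.
Substituting: Mg sinθ = (1 + 0.4000)Ma, so a = g sinθ/(1 + 0.4000) = (9.8) sin 23.2° / 1.400 = 2.758 m/s².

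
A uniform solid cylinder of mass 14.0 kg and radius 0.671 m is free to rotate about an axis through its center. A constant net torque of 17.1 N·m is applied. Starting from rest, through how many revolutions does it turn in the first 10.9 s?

I = ½MR² = (1/2)(14.0)(0.671)² = 3.152 kg·m².
α = τ/I = 17.1/3.152 = 5.426 rad/s².
θ = ½αt² = ½(5.426)(10.9)² = 322.3 rad.
Revolutions = θ/(2π) = 51.30.

≈ 51.3 revolutions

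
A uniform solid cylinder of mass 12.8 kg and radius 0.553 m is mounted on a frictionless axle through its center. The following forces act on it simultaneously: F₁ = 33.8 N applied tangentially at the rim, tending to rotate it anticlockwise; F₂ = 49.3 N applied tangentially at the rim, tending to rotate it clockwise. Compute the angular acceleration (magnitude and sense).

I = ½MR² = (1/2)(12.8)(0.553)² = 1.957 kg·m².
Taking anticlockwise as positive: τ₁ = +(33.8)(0.553) = +18.69 N·m; τ₂ = −(49.3)(0.553) = −27.26 N·m.
Net torque τ = -8.572 N·m.
α = τ/I = -8.572/1.957 = -4.380 rad/s².

α ≈ 4.38 rad/s², clockwise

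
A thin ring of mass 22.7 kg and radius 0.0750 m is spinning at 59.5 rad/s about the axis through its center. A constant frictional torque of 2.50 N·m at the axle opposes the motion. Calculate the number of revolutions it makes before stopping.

I = MR² = (22.7)(0.0750)² = 0.1277 kg·m².
The net torque has magnitude 2.50 N·m, opposing ω.
|α| = τ/I = 2.500/0.1277 = 19.58 rad/s² (deceleration).
ω² = ω₀² − 2|α|θ with ω = 0 ⇒ θ = ω₀²/(2|α|) = 90.41 rad = 14.39 rev.

≈ 14.4 revolutions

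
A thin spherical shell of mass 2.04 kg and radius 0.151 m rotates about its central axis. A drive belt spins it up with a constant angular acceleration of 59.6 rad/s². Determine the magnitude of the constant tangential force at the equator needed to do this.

I = (2/3)MR² = (2/3)(2.04)(0.151)² = 0.03101 kg·m².
The required torque is τ = Iα = (0.03101)(59.60) = 1.848 N·m.
A tangential force at the equator gives τ = FR, so F = τ/R = 1.848/0.151 = 12.24 N.

F ≈ 12.2 N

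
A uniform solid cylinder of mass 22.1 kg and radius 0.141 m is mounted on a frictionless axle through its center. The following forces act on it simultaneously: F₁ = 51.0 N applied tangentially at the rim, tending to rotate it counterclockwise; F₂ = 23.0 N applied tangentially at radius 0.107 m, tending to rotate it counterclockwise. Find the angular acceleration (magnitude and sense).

α ≈ 43.9 rad/s², counterclockwise

I = ½MR² = (1/2)(22.1)(0.141)² = 0.2197 kg·m².
Taking counterclockwise as positive: τ₁ = +(51.0)(0.141) = +7.191 N·m; τ₂ = +(23.0)(0.107) = +2.461 N·m.
Net torque τ = 9.652 N·m.
α = τ/I = 9.652/0.2197 = 43.94 rad/s².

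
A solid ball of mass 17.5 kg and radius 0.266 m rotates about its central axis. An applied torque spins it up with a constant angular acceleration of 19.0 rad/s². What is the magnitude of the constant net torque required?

I = (2/5)MR² = (2/5)(17.5)(0.266)² = 0.4953 kg·m².
τ = Iα = (0.4953)(19.00) = 9.411 N·m.

τ ≈ 9.41 N·m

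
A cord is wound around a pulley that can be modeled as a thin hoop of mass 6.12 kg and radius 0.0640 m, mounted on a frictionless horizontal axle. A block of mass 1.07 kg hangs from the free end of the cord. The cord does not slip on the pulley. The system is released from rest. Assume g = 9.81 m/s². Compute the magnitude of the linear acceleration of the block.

a ≈ 1.46 m/s²

I = MR² = (6.12)(0.0640)² = 0.02507 kg·m².
Block: mg − T = ma. Pulley: TR = Iα. No-slip: a = αR, so T = (I/R²)a = 6.120·a.
Then mg = (m + 6.120)a, so a = (1.07)(9.81)/(1.07 + 6.120) = 1.460 m/s².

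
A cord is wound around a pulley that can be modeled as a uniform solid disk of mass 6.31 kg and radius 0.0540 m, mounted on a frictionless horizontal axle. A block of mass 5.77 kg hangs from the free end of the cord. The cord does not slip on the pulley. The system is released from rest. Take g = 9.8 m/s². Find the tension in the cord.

I = ½MR² = (1/2)(6.31)(0.0540)² = 0.009200 kg·m².
Block: mg − T = ma. Pulley: TR = Iα. No-slip: a = αR, so T = (I/R²)a = 3.155·a.
Then mg = (m + 3.155)a, so a = (5.77)(9.8)/(5.77 + 3.155) = 6.336 m/s².
T = 3.155·a = 19.99 N.

T ≈ 20.0 N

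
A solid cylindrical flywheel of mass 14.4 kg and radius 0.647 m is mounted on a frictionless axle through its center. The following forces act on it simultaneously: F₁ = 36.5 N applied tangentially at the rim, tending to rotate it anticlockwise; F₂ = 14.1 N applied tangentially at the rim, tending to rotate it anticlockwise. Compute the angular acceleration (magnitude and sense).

I = ½MR² = (1/2)(14.4)(0.647)² = 3.014 kg·m².
Taking anticlockwise as positive: τ₁ = +(36.5)(0.647) = +23.62 N·m; τ₂ = +(14.1)(0.647) = +9.123 N·m.
Net torque τ = 32.74 N·m.
α = τ/I = 32.74/3.014 = 10.86 rad/s².

α ≈ 10.9 rad/s², anticlockwise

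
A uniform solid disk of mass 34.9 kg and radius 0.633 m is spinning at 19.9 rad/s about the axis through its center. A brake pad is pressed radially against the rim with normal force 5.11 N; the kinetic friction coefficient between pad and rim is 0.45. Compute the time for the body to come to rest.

I = ½MR² = (1/2)(34.9)(0.633)² = 6.992 kg·m².
Friction force f = μN = (0.45)(5.11) = 2.300 N at the rim; torque magnitude τ = fR = 1.456 N·m, opposing ω.
|α| = τ/I = 1.456/6.992 = 0.2082 rad/s² (deceleration).
0 = ω₀ − |α|t ⇒ t = ω₀/|α| = 19.9/0.2082 = 95.59 s.

t ≈ 95.6 s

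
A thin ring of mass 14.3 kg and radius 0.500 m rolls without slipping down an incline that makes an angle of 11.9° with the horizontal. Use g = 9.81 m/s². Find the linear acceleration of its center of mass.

Translation along the incline: Mg sinθ − f = Ma.
Rotation about the center: fR = Iα with I = MR². No-slip gives a = αR, so f = (I/R²)a = M a.
Substituting: Mg sinθ = (1 + 1.000)Ma, so a = g sinθ/(1 + 1.000) = (9.81) sin 11.9° / 2.000 = 1.011 m/s².

a ≈ 1.01 m/s²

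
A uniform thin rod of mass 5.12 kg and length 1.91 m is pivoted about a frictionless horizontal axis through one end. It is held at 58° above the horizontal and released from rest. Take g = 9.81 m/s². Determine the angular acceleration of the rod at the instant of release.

About the pivot, I = (1/3)ML² = (1/3)(5.12)(1.91)² = 6.226 kg·m².
The weight acts at the center, a distance L/2 = 0.9550 m from the pivot; τ = Mg(L/2) cos 58° = 25.42 N·m.
α = τ/I = 25.42/6.226 = 4.083 rad/s².

α ≈ 4.08 rad/s²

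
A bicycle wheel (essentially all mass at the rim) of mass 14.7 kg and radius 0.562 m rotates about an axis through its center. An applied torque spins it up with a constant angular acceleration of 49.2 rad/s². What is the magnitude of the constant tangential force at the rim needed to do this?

I = MR² = (14.7)(0.562)² = 4.643 kg·m².
The required torque is τ = Iα = (4.643)(49.20) = 228.4 N·m.
A tangential force at the rim gives τ = FR, so F = τ/R = 228.4/0.562 = 406.5 N.

F ≈ 406 N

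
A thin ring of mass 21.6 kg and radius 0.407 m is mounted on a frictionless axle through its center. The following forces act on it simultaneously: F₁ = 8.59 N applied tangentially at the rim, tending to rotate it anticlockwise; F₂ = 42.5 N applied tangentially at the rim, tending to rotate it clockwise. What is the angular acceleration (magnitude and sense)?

α ≈ 3.86 rad/s², clockwise

I = MR² = (21.6)(0.407)² = 3.578 kg·m².
Taking anticlockwise as positive: τ₁ = +(8.59)(0.407) = +3.496 N·m; τ₂ = −(42.5)(0.407) = −17.30 N·m.
Net torque τ = -13.80 N·m.
α = τ/I = -13.80/3.578 = -3.857 rad/s².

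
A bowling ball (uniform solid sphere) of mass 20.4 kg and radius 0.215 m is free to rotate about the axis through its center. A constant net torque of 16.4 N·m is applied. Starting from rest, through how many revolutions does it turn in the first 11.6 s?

≈ 466 revolutions

I = (2/5)MR² = (2/5)(20.4)(0.215)² = 0.3772 kg·m².
α = τ/I = 16.4/0.3772 = 43.48 rad/s².
θ = ½αt² = ½(43.48)(11.6)² = 2925 rad.
Revolutions = θ/(2π) = 465.6.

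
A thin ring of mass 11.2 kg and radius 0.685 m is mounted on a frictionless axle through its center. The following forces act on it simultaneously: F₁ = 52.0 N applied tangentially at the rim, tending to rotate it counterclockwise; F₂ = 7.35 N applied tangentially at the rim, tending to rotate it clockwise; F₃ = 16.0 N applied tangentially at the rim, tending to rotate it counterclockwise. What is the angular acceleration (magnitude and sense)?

I = MR² = (11.2)(0.685)² = 5.255 kg·m².
Taking counterclockwise as positive: τ₁ = +(52.0)(0.685) = +35.62 N·m; τ₂ = −(7.35)(0.685) = −5.035 N·m; τ₃ = +(16.0)(0.685) = +10.96 N·m.
Net torque τ = 41.55 N·m.
α = τ/I = 41.55/5.255 = 7.905 rad/s².

α ≈ 7.91 rad/s², counterclockwise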